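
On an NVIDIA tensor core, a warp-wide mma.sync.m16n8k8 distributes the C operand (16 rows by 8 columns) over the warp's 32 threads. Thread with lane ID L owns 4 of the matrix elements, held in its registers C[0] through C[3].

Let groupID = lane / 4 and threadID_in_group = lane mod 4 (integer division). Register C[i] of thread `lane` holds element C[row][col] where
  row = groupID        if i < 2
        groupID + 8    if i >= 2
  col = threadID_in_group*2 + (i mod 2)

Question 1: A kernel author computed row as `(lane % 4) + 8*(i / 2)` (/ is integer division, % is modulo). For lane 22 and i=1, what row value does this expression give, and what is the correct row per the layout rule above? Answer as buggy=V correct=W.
`(lane % 4) + 8*(i / 2)`[22,1]=>2
L=22=>grp=22>>2=5, tig=22&3=2
[1]=>row 5+0=5  col 2·2+1=5
row: 2 vs 5

buggy=2 correct=5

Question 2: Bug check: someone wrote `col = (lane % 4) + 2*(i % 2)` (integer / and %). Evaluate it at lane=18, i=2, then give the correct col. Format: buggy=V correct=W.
buggy=2 correct=4

`(lane % 4) + 2*(i % 2)`[18,2]->2
lane 18: gid=4 (18/4), tid=2 (18%4)
i=2: r=4+8=12, c=2*2+0=4
col: 2 vs 4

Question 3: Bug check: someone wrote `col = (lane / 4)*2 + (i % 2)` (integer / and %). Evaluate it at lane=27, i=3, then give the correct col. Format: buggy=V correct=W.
buggy=13 correct=7

`(lane / 4)*2 + (i % 2)`[27,3]->13
27: gid=6,tid=3
[3] (6+8,3*2+1) = (14,7)
col: 13 vs 7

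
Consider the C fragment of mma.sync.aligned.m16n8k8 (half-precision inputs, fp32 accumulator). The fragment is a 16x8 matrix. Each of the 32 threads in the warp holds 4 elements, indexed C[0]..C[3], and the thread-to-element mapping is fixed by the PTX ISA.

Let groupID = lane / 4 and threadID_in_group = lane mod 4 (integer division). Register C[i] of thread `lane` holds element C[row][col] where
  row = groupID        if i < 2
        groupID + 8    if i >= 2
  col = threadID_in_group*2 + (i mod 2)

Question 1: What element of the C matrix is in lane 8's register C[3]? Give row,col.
10,1

L=8=>grp=8>>2=2, tig=8&3=0
[3]=>row 2+8=10  col 0·2+1=1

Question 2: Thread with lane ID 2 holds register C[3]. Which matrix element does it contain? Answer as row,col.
8,5

lane 2->2/4=0, 2 mod 4=2
i=3  r:0+8->8  c:2·2+1->5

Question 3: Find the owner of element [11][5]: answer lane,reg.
r:11=>grp=3,rB=1  c:5=>tig=2,lo=1
L=3*4+2=14  i=1*2+1=3

14,3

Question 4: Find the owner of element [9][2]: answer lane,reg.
5,2

r=9→G=1,rhi=1  c=2→T=1,p=0
L=1*4+1=5  i=1*2+0=2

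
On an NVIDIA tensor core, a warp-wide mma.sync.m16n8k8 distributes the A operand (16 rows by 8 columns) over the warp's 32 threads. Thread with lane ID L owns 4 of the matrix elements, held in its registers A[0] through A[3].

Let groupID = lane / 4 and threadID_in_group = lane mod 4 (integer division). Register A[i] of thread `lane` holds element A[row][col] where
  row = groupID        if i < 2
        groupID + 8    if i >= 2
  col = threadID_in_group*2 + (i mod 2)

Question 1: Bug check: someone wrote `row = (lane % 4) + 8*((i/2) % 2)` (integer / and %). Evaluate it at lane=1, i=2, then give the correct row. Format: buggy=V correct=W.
`(lane % 4) + 8*((i/2) % 2)`[1,2]→9
lane 1: G=0 (1/4), T=1 (1%4)
i=2: r=0+8=8, c=1*2+0=2
row: 9 vs 8

buggy=9 correct=8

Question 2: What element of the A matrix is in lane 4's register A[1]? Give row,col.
1,1

lane 4⇒4/4=1, 4 mod 4=0
i=1  r:1+0⇒1  c:2·0+1⇒1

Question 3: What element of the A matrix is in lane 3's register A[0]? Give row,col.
0,6

lane 3: gid=0 (3/4), tid=3 (3%4)
i=0: r=0+0=0, c=3*2+0=6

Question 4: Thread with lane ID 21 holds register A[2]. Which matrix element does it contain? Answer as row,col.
L=21→G=21>>2=5, T=21&3=1
[2]→row 5+8=13  col 1·2+0=2

13,2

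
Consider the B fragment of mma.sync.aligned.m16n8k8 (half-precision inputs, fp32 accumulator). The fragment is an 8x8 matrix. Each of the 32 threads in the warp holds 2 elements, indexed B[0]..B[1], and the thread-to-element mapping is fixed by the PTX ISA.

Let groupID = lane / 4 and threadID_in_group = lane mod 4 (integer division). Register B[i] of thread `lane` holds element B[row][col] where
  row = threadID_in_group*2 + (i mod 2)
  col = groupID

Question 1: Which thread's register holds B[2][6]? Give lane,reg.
25,0

c=6→G=6  r=2→T=1,p=0
L=6*4+1=25  i=0=0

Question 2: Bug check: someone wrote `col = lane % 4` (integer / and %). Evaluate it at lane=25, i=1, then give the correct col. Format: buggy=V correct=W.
buggy=1 correct=6

`lane % 4`[25,1]⇒1
25: gr=6,th=1
[1] (1*2+1,6) = (3,6)
col: 1 vs 6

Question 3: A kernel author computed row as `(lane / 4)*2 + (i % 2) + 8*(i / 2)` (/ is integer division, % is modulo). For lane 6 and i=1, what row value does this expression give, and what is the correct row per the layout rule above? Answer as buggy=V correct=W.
`(lane / 4)*2 + (i % 2) + 8*(i / 2)`[6,1]=>3
6: grp=1,tig=2
[1] (2*2+1,1) = (5,1)
row: 3 vs 5

buggy=3 correct=5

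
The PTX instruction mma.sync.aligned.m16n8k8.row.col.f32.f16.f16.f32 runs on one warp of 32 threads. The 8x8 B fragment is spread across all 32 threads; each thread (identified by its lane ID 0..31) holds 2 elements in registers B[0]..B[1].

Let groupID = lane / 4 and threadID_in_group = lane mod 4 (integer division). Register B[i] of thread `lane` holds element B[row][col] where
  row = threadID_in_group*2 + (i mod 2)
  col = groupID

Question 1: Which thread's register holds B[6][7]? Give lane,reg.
31,0

c: 7->gid=7  r: 6->tid=3,i&1=0
L=7*4+3=31  i=0=0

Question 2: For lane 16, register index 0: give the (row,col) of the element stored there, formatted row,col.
lane 16->16/4=4, 16 mod 4=0
i=0  r:2·0+0->0  c:4

0,4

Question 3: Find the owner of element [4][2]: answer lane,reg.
10,0

c:2=>grp=2  r:4=>tig=2,lo=0
L=2*4+2=10  i=0=0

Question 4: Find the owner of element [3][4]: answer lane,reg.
c: 4->gid=4  r: 3->tid=1,i&1=1
L=4*4+1=17  i=1=1

17,1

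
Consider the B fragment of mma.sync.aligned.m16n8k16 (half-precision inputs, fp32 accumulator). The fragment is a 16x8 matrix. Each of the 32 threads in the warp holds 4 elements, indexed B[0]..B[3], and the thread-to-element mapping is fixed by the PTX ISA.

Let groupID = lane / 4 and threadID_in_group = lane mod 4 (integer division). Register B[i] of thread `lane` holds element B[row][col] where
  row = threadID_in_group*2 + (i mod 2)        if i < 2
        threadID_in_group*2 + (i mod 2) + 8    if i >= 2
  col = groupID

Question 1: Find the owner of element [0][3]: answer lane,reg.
12,0

c: 3->gid=3  r: 0->r8=0,tid=0,i&1=0
L=3*4+0=12  i=0*2+0=0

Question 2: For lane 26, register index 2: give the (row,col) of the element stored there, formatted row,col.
12,6

26: grp=6,tig=2
[2] (2*2+0+8,6) = (12,6)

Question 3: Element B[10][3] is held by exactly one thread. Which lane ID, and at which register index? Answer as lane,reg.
13,2

c:3=>grp=3  r:10=>rB=1,tig=1,lo=0
L=3*4+1=13  i=1*2+0=2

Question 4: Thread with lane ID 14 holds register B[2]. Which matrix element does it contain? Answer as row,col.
lane 14: G=3 (14/4), T=2 (14%4)
i=2: r=2*2+0+8=12, c=G=3

12,3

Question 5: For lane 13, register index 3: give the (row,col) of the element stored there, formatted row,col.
13: gid=3,tid=1
[3] (1*2+1+8,3) = (11,3)

11,3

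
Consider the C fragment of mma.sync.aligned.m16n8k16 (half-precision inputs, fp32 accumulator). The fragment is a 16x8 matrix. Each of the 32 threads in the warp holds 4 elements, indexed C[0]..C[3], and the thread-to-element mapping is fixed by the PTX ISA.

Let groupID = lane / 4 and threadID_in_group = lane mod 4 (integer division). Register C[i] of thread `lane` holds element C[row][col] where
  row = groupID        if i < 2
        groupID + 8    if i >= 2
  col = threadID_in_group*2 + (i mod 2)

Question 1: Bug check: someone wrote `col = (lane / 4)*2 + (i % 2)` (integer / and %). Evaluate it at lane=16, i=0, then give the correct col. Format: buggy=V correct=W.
`(lane / 4)*2 + (i % 2)`[16,0]=>8
lane 16: grp=4 (16/4), tig=0 (16%4)
i=0: r=4+0=4, c=0*2+0=0
col: 8 vs 0

buggy=8 correct=0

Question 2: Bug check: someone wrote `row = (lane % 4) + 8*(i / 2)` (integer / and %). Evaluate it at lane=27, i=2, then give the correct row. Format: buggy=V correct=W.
buggy=11 correct=14

`(lane % 4) + 8*(i / 2)`[27,2]=>11
27: grp=6,tig=3
[2] (6+8,3*2+0) = (14,6)
row: 11 vs 14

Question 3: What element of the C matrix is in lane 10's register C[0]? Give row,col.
L=10→G=10>>2=2, T=10&3=2
[0]→row 2+0=2  col 2·2+0=4

2,4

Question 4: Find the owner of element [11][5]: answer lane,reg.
r=11→G=3,rhi=1  c=5→T=2,p=1
L=3*4+2=14  i=1*2+1=3

14,3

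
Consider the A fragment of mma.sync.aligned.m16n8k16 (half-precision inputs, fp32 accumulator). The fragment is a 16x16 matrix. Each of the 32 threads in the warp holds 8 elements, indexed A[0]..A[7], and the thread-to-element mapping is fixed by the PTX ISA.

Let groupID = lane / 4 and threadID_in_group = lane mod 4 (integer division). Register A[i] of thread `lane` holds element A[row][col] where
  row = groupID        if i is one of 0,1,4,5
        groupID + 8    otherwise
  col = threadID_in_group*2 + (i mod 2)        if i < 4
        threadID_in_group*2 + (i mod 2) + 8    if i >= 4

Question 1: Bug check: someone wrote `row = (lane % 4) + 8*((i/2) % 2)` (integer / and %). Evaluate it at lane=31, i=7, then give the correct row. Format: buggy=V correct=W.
buggy=11 correct=15

`(lane % 4) + 8*((i/2) % 2)`[31,7]->11
lane 31->31/4=7, 31 mod 4=3
i=7  r:7+8->15  c:2·3+1+8->15
row: 11 vs 15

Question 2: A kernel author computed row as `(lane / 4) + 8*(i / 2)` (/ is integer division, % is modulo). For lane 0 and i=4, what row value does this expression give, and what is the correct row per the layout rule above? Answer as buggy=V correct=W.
`(lane / 4) + 8*(i / 2)`[0,4]->16
L=0->gid=0>>2=0, tid=0&3=0
[4]->row 0+0=0  col 0·2+0+8=8
row: 16 vs 0

buggy=16 correct=0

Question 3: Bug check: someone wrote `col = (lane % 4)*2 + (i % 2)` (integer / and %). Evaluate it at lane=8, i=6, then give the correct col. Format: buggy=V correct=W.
buggy=0 correct=8

`(lane % 4)*2 + (i % 2)`[8,6]⇒0
lane 8⇒8/4=2, 8 mod 4=0
i=6  r:2+8⇒10  c:2·0+0+8⇒8
col: 0 vs 8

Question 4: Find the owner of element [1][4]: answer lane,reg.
r:1=>grp=1,rB=0  c:4=>cB=0,tig=2,lo=0
L=1*4+2=6  i=0*4+0*2+0=0

6,0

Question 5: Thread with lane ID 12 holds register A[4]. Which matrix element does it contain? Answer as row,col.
3,8

L=12=>grp=12>>2=3, tig=12&3=0
[4]=>row 3+0=3  col 0·2+0+8=8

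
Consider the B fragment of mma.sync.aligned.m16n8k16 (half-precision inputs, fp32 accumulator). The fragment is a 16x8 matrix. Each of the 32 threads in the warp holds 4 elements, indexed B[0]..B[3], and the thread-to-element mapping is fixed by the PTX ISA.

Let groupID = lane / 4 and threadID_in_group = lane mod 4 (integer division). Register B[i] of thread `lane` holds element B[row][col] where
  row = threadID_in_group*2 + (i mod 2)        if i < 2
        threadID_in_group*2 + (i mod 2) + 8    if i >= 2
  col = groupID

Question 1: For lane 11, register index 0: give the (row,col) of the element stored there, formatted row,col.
L=11=>grp=11>>2=2, tig=11&3=3
[0]=>row 3·2+0+0=6  col grp=2

6,2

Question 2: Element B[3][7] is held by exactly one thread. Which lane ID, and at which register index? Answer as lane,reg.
c: 7->gid=7  r: 3->r8=0,tid=1,i&1=1
L=7*4+1=29  i=0*2+1=1

29,1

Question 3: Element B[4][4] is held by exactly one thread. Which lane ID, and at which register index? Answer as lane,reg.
18,0

c: 4->gid=4  r: 4->r8=0,tid=2,i&1=0
L=4*4+2=18  i=0*2+0=0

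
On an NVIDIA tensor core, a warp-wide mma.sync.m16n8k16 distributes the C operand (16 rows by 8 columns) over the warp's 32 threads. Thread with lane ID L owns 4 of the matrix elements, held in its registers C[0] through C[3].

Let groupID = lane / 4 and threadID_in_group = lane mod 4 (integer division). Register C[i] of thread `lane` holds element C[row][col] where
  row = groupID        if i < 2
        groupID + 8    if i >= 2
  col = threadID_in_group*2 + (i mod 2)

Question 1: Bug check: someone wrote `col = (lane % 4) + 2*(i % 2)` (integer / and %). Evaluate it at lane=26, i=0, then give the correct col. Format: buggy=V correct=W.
buggy=2 correct=4

`(lane % 4) + 2*(i % 2)`[26,0]->2
26: g=6,t=2
[0] (6+0,2*2+0) = (6,4)
col: 2 vs 4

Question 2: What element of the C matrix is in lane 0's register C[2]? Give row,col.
8,0

L=0=>grp=0>>2=0, tig=0&3=0
[2]=>row 0+8=8  col 0·2+0=0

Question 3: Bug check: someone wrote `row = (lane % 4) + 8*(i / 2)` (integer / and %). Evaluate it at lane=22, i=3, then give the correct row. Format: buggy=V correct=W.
`(lane % 4) + 8*(i / 2)`[22,3]→10
lane 22→22/4=5, 22 mod 4=2
i=3  r:5+8→13  c:2·2+1→5
row: 10 vs 13

buggy=10 correct=13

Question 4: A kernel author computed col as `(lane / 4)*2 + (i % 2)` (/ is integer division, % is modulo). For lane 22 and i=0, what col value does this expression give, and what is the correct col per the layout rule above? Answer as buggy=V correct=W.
buggy=10 correct=4

`(lane / 4)*2 + (i % 2)`[22,0]⇒10
lane 22: gr=5 (22/4), th=2 (22%4)
i=0: r=5+0=5, c=2*2+0=4
col: 10 vs 4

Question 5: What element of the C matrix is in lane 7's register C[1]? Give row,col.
1,7

lane 7: g=1 (7/4), t=3 (7%4)
i=1: r=1+0=1, c=3*2+1=7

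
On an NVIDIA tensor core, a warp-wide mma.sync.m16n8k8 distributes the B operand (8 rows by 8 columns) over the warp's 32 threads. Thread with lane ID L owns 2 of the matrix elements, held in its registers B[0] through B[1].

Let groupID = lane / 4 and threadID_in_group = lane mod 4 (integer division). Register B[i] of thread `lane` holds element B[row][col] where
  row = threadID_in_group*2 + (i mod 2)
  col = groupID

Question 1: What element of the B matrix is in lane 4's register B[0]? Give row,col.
0,1

4: g=1,t=0
[0] (0*2+0,1) = (0,1)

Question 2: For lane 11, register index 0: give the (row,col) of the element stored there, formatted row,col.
6,2

L=11->g=11>>2=2, t=11&3=3
[0]->row 3·2+0=6  col g=2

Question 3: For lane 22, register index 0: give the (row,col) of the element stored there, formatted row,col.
22: g=5,t=2
[0] (2*2+0,5) = (4,5)

4,5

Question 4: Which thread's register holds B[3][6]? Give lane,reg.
c:6=>grp=6  r:3=>tig=1,lo=1
L=6*4+1=25  i=1=1

25,1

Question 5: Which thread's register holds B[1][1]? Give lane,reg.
c=1->g=1  r=1->t=0,b0=1
L=1*4+0=4  i=1=1

4,1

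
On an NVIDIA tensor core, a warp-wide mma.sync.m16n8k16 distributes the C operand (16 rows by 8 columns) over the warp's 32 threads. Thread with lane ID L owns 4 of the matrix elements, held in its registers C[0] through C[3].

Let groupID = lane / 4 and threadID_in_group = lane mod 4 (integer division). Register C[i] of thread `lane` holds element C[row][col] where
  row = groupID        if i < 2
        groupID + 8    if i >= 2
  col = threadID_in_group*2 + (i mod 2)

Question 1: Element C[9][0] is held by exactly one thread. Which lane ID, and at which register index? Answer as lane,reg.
r=9→G=1,rhi=1  c=0→T=0,p=0
L=1*4+0=4  i=1*2+0=2

4,2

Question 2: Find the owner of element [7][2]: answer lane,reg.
r=7⇒gr=7,Rb=0  c=2⇒th=1,odd=0
L=7*4+1=29  i=0*2+0=0

29,0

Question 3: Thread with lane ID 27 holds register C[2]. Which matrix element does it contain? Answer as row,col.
14,6

lane 27⇒27/4=6, 27 mod 4=3
i=2  r:6+8⇒14  c:2·3+0⇒6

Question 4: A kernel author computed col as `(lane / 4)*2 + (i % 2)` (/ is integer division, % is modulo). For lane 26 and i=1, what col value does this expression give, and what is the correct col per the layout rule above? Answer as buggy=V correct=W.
`(lane / 4)*2 + (i % 2)`[26,1]->13
lane 26: gid=6 (26/4), tid=2 (26%4)
i=1: r=6+0=6, c=2*2+1=5
col: 13 vs 5

buggy=13 correct=5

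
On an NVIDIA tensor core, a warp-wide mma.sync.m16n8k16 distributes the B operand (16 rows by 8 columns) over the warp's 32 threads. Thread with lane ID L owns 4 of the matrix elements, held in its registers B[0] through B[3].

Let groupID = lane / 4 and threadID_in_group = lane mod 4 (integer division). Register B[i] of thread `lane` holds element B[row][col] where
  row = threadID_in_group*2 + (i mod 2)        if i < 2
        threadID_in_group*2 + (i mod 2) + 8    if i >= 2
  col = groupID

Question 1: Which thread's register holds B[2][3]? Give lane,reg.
13,0

c=3->g=3  r=2->rb=0,t=1,b0=0
L=3*4+1=13  i=0*2+0=0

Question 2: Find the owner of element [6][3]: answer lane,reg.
15,0

c=3->g=3  r=6->rb=0,t=3,b0=0
L=3*4+3=15  i=0*2+0=0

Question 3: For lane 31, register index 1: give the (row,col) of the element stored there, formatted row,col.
L=31->g=31>>2=7, t=31&3=3
[1]->row 3·2+1+0=7  col g=7

7,7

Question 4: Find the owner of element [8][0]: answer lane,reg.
0,2

c: 0->gid=0  r: 8->r8=1,tid=0,i&1=0
L=0*4+0=0  i=1*2+0=2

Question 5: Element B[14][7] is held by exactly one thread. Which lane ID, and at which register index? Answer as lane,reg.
c=7→G=7  r=14→rhi=1,T=3,p=0
L=7*4+3=31  i=1*2+0=2

31,2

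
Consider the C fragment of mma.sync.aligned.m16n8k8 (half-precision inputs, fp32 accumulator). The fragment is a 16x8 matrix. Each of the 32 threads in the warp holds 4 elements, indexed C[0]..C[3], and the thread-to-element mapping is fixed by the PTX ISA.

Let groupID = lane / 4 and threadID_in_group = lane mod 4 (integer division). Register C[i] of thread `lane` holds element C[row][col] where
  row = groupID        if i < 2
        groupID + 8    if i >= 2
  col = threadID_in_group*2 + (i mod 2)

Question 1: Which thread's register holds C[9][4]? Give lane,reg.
r=9⇒gr=1,Rb=1  c=4⇒th=2,odd=0
L=1*4+2=6  i=1*2+0=2

6,2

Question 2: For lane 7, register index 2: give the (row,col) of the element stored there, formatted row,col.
9,6

7: g=1,t=3
[2] (1+8,3*2+0) = (9,6)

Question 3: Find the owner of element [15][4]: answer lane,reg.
30,2

r=15->g=7,rb=1  c=4->t=2,b0=0
L=7*4+2=30  i=1*2+0=2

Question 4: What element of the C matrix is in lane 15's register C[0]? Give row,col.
lane 15: grp=3 (15/4), tig=3 (15%4)
i=0: r=3+0=3, c=3*2+0=6

3,6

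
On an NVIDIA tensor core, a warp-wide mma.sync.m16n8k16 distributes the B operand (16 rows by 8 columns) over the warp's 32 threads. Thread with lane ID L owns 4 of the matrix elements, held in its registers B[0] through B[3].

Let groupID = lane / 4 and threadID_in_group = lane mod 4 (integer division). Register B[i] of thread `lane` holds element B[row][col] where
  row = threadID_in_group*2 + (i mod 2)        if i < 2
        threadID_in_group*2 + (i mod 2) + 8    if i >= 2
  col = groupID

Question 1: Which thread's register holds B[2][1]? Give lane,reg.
c=1->g=1  r=2->rb=0,t=1,b0=0
L=1*4+1=5  i=0*2+0=0

5,0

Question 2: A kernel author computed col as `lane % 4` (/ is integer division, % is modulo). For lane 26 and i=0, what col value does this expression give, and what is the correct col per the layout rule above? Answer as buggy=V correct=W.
buggy=2 correct=6

`lane % 4`[26,0]→2
L=26→G=26>>2=6, T=26&3=2
[0]→row 2·2+0+0=4  col G=6
col: 2 vs 6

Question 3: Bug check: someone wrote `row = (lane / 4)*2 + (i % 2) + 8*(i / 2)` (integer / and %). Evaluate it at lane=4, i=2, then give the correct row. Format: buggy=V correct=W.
buggy=10 correct=8

`(lane / 4)*2 + (i % 2) + 8*(i / 2)`[4,2]->10
lane 4: gid=1 (4/4), tid=0 (4%4)
i=2: r=0*2+0+8=8, c=gid=1
row: 10 vs 8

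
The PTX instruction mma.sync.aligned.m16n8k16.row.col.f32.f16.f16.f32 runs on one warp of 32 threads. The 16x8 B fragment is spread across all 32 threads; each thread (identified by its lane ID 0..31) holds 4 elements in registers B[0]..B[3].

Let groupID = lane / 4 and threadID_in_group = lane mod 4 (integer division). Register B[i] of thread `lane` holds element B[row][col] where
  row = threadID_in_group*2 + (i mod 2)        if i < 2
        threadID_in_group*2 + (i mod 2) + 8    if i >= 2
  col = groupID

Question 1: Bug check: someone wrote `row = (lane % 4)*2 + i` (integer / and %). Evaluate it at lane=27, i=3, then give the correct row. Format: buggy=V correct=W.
buggy=9 correct=15

`(lane % 4)*2 + i`[27,3]→9
lane 27: G=6 (27/4), T=3 (27%4)
i=3: r=3*2+1+8=15, c=G=6
row: 9 vs 15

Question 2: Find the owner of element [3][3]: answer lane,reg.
c=3⇒gr=3  r=3⇒Rb=0,th=1,odd=1
L=3*4+1=13  i=0*2+1=1

13,1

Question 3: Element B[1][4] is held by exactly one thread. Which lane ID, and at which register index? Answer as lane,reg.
c:4=>grp=4  r:1=>rB=0,tig=0,lo=1
L=4*4+0=16  i=0*2+1=1

16,1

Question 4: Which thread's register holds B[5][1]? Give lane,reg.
6,1

c=1→G=1  r=5→rhi=0,T=2,p=1
L=1*4+2=6  i=0*2+1=1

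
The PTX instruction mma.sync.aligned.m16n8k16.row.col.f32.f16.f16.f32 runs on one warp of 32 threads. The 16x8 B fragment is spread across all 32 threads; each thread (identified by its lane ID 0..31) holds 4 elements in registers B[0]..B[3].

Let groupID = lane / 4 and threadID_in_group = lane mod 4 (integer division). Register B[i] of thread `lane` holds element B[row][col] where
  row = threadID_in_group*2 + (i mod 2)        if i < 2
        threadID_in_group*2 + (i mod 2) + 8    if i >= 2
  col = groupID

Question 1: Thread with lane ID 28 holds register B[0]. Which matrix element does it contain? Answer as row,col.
lane 28->28/4=7, 28 mod 4=0
i=0  r:2·0+0+0->0  c:7

0,7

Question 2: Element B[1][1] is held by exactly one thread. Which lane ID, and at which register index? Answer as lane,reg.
4,1

c=1⇒gr=1  r=1⇒Rb=0,th=0,odd=1
L=1*4+0=4  i=0*2+1=1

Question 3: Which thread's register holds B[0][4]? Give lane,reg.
c=4->g=4  r=0->rb=0,t=0,b0=0
L=4*4+0=16  i=0*2+0=0

16,0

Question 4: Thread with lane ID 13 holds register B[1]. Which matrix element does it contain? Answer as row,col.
lane 13: G=3 (13/4), T=1 (13%4)
i=1: r=1*2+1+0=3, c=G=3

3,3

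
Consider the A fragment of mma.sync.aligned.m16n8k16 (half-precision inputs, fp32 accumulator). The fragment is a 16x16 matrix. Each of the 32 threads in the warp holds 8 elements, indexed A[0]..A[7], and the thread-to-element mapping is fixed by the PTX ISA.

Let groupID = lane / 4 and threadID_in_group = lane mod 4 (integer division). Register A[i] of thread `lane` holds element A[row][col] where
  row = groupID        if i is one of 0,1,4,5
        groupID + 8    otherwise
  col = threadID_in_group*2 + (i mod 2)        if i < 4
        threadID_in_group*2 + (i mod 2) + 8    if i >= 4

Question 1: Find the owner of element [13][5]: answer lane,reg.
r=13⇒gr=5,Rb=1  c=5⇒Cb=0,th=2,odd=1
L=5*4+2=22  i=0*4+1*2+1=3

22,3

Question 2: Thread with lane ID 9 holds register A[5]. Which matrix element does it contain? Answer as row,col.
2,11

lane 9→9/4=2, 9 mod 4=1
i=5  r:2+0→2  c:2·1+1+8→11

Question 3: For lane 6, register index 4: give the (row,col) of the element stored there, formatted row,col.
lane 6→6/4=1, 6 mod 4=2
i=4  r:1+0→1  c:2·2+0+8→12

1,12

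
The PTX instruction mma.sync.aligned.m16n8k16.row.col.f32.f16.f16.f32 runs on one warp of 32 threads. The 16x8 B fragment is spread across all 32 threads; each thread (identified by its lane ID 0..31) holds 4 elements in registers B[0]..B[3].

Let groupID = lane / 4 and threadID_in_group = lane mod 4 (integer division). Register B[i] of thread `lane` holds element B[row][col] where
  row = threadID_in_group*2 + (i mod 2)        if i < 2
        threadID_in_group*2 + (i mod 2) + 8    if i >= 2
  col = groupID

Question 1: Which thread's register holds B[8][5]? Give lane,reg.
c: 5->gid=5  r: 8->r8=1,tid=0,i&1=0
L=5*4+0=20  i=1*2+0=2

20,2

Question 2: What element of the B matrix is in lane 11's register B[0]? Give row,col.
L=11→G=11>>2=2, T=11&3=3
[0]→row 3·2+0+0=6  col G=2

6,2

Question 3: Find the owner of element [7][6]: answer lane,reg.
c:6=>grp=6  r:7=>rB=0,tig=3,lo=1
L=6*4+3=27  i=0*2+1=1

27,1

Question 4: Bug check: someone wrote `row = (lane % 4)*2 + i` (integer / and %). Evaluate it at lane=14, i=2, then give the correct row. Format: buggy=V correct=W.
`(lane % 4)*2 + i`[14,2]->6
lane 14: g=3 (14/4), t=2 (14%4)
i=2: r=2*2+0+8=12, c=g=3
row: 6 vs 12

buggy=6 correct=12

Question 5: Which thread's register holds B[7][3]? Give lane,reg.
15,1

c:3=>grp=3  r:7=>rB=0,tig=3,lo=1
L=3*4+3=15  i=0*2+1=1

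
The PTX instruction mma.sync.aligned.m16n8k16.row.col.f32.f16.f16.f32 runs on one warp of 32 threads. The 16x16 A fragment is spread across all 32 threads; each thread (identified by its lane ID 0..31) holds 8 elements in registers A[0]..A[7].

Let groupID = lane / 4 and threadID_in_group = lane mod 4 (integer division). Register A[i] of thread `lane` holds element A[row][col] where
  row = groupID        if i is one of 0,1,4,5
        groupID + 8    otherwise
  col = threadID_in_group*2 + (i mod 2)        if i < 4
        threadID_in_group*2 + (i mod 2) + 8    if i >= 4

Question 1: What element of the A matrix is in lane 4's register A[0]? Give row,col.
1,0

L=4=>grp=4>>2=1, tig=4&3=0
[0]=>row 1+0=1  col 0·2+0+0=0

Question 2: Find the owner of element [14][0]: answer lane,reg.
r: 14->gid=6,r8=1  c: 0->c8=0,tid=0,i&1=0
L=6*4+0=24  i=0*4+1*2+0=2

24,2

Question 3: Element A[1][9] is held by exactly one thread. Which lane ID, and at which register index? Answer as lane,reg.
4,5

r: 1->gid=1,r8=0  c: 9->c8=1,tid=0,i&1=1
L=1*4+0=4  i=1*4+0*2+1=5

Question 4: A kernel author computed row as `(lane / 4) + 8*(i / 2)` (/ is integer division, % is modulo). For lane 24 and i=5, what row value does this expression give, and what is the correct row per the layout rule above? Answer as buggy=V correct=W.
`(lane / 4) + 8*(i / 2)`[24,5]->22
24: g=6,t=0
[5] (6+0,0*2+1+8) = (6,9)
row: 22 vs 6

buggy=22 correct=6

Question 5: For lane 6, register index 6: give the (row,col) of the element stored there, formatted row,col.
9,12

lane 6->6/4=1, 6 mod 4=2
i=6  r:1+8->9  c:2·2+0+8->12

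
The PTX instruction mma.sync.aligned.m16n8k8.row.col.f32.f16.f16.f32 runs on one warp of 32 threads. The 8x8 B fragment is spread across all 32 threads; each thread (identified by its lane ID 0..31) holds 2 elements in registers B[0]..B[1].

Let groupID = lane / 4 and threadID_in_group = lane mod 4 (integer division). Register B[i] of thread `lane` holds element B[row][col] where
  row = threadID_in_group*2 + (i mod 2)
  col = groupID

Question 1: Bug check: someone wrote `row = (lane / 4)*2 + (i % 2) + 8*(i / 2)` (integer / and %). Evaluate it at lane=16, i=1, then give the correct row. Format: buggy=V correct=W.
`(lane / 4)*2 + (i % 2) + 8*(i / 2)`[16,1]→9
16: G=4,T=0
[1] (0*2+1,4) = (1,4)
row: 9 vs 1

buggy=9 correct=1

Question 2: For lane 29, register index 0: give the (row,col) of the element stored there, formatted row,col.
L=29⇒gr=29>>2=7, th=29&3=1
[0]⇒row 1·2+0=2  col gr=7

2,7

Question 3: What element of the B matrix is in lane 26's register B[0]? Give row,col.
lane 26: g=6 (26/4), t=2 (26%4)
i=0: r=2*2+0=4, c=g=6

4,6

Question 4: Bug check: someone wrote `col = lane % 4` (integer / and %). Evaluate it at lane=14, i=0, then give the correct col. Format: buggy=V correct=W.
buggy=2 correct=3

`lane % 4`[14,0]->2
lane 14: g=3 (14/4), t=2 (14%4)
i=0: r=2*2+0=4, c=g=3
col: 2 vs 3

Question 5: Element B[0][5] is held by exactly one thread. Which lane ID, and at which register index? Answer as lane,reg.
20,0

c=5->g=5  r=0->t=0,b0=0
L=5*4+0=20  i=0=0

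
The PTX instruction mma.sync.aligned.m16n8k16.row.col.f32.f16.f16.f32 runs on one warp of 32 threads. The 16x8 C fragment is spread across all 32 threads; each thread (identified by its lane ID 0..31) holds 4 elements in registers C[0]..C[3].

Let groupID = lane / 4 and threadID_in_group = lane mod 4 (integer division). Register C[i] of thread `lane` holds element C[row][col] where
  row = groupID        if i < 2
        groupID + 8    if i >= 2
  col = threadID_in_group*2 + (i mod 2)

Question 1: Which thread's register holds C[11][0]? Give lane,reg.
r:11=>grp=3,rB=1  c:0=>tig=0,lo=0
L=3*4+0=12  i=1*2+0=2

12,2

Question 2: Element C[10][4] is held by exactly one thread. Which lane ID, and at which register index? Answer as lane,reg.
10,2

r=10->g=2,rb=1  c=4->t=2,b0=0
L=2*4+2=10  i=1*2+0=2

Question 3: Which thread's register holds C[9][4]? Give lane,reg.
6,2

r:9=>grp=1,rB=1  c:4=>tig=2,lo=0
L=1*4+2=6  i=1*2+0=2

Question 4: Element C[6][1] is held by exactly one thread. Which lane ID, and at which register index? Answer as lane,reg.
24,1

r=6->g=6,rb=0  c=1->t=0,b0=1
L=6*4+0=24  i=0*2+1=1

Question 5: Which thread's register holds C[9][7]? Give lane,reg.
7,3

r:9=>grp=1,rB=1  c:7=>tig=3,lo=1
L=1*4+3=7  i=1*2+1=3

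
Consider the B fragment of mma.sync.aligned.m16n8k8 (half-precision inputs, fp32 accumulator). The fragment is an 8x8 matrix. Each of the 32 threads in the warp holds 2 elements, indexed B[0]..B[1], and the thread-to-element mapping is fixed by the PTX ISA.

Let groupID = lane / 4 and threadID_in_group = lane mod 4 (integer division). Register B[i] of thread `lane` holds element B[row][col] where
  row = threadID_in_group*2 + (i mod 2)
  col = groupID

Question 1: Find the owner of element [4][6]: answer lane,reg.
c=6->g=6  r=4->t=2,b0=0
L=6*4+2=26  i=0=0

26,0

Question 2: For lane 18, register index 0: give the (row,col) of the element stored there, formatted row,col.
4,4

L=18→G=18>>2=4, T=18&3=2
[0]→row 2·2+0=4  col G=4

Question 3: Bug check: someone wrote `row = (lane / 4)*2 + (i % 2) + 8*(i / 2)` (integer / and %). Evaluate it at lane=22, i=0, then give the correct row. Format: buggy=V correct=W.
`(lane / 4)*2 + (i % 2) + 8*(i / 2)`[22,0]⇒10
L=22⇒gr=22>>2=5, th=22&3=2
[0]⇒row 2·2+0=4  col gr=5
row: 10 vs 4

buggy=10 correct=4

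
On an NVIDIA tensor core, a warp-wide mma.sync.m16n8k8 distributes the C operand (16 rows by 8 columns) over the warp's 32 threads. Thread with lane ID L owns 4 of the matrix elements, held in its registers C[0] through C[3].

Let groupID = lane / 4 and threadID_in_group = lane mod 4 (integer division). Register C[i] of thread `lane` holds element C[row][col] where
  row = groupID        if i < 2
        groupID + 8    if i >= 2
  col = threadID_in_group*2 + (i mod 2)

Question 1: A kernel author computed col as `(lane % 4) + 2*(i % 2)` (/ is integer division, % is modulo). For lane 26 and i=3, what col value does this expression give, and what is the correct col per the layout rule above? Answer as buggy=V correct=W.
buggy=4 correct=5

`(lane % 4) + 2*(i % 2)`[26,3]->4
lane 26: gid=6 (26/4), tid=2 (26%4)
i=3: r=6+8=14, c=2*2+1=5
col: 4 vs 5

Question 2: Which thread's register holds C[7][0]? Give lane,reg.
28,0

r=7→G=7,rhi=0  c=0→T=0,p=0
L=7*4+0=28  i=0*2+0=0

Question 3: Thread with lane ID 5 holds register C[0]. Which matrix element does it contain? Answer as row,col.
1,2

lane 5: grp=1 (5/4), tig=1 (5%4)
i=0: r=1+0=1, c=1*2+0=2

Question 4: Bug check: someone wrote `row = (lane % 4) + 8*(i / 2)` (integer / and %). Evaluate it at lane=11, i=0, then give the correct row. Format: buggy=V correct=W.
buggy=3 correct=2

`(lane % 4) + 8*(i / 2)`[11,0]→3
lane 11: G=2 (11/4), T=3 (11%4)
i=0: r=2+0=2, c=3*2+0=6
row: 3 vs 2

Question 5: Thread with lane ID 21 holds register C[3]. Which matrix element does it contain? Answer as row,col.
L=21->gid=21>>2=5, tid=21&3=1
[3]->row 5+8=13  col 1·2+1=3

13,3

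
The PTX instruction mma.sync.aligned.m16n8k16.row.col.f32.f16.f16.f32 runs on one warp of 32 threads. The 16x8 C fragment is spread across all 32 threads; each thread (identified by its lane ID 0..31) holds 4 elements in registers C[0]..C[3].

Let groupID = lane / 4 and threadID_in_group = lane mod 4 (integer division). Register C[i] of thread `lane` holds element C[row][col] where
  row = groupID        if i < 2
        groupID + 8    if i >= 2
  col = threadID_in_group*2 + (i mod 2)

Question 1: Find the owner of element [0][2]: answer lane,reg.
1,0

r: 0->gid=0,r8=0  c: 2->tid=1,i&1=0
L=0*4+1=1  i=0*2+0=0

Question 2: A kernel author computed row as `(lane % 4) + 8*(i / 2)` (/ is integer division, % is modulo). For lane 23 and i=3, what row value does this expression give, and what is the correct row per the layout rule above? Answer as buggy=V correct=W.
buggy=11 correct=13

`(lane % 4) + 8*(i / 2)`[23,3]→11
lane 23→23/4=5, 23 mod 4=3
i=3  r:5+8→13  c:2·3+1→7
row: 11 vs 13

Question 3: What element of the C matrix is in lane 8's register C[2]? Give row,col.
10,0

8: gid=2,tid=0
[2] (2+8,0*2+0) = (10,0)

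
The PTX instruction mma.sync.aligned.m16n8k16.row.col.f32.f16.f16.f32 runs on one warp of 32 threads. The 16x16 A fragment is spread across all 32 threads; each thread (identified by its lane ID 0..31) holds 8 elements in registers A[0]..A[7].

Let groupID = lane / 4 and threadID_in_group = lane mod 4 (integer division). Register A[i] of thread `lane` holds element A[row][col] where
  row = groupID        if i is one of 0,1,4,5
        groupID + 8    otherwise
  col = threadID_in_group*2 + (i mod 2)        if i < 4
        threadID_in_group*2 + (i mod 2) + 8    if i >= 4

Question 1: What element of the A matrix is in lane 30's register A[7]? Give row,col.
L=30->g=30>>2=7, t=30&3=2
[7]->row 7+8=15  col 2·2+1+8=13

15,13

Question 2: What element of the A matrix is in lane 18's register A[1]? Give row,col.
4,5

18: gid=4,tid=2
[1] (4+0,2*2+1+0) = (4,5)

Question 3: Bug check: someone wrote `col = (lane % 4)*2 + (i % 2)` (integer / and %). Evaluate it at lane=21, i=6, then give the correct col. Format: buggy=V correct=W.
buggy=2 correct=10

`(lane % 4)*2 + (i % 2)`[21,6]→2
lane 21→21/4=5, 21 mod 4=1
i=6  r:5+8→13  c:2·1+0+8→10
col: 2 vs 10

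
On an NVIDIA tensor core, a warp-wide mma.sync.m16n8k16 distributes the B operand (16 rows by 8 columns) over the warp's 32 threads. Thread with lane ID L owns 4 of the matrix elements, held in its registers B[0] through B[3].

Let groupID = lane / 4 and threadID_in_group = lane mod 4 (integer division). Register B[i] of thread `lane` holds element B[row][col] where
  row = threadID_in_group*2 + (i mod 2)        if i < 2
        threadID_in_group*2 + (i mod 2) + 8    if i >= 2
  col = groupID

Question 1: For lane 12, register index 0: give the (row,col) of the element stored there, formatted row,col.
0,3

12: gid=3,tid=0
[0] (0*2+0+0,3) = (0,3)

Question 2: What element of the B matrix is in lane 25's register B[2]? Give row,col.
lane 25->25/4=6, 25 mod 4=1
i=2  r:2·1+0+8->10  c:6

10,6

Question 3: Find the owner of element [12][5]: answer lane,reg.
22,2

c=5->g=5  r=12->rb=1,t=2,b0=0
L=5*4+2=22  i=1*2+0=2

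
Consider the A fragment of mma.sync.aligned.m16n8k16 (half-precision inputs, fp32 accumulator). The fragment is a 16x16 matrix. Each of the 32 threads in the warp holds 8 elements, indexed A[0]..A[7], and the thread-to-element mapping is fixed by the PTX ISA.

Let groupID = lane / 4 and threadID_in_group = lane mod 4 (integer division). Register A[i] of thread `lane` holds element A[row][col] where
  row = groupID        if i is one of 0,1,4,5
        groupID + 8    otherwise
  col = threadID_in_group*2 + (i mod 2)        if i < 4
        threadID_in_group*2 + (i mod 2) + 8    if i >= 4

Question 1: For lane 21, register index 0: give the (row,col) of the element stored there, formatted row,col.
lane 21->21/4=5, 21 mod 4=1
i=0  r:5+0->5  c:2·1+0+0->2

5,2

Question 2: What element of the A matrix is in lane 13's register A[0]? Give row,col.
13: grp=3,tig=1
[0] (3+0,1*2+0+0) = (3,2)

3,2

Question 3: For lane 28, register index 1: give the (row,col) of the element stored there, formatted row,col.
7,1

lane 28⇒28/4=7, 28 mod 4=0
i=1  r:7+0⇒7  c:2·0+1+0⇒1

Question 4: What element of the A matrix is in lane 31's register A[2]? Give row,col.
lane 31: g=7 (31/4), t=3 (31%4)
i=2: r=7+8=15, c=3*2+0+0=6

15,6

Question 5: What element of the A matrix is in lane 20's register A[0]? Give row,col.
L=20->g=20>>2=5, t=20&3=0
[0]->row 5+0=5  col 0·2+0+0=0

5,0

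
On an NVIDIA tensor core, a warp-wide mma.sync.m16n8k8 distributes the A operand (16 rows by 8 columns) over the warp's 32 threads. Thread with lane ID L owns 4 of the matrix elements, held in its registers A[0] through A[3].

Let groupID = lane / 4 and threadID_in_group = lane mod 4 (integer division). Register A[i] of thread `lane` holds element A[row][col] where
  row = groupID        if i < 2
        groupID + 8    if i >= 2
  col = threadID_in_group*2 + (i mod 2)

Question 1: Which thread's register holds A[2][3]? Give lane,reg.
r=2⇒gr=2,Rb=0  c=3⇒th=1,odd=1
L=2*4+1=9  i=0*2+1=1

9,1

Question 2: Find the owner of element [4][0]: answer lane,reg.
16,0

r=4→G=4,rhi=0  c=0→T=0,p=0
L=4*4+0=16  i=0*2+0=0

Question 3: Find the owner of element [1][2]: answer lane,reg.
5,0

r=1->g=1,rb=0  c=2->t=1,b0=0
L=1*4+1=5  i=0*2+0=0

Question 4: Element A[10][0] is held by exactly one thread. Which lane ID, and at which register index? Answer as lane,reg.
r=10⇒gr=2,Rb=1  c=0⇒th=0,odd=0
L=2*4+0=8  i=1*2+0=2

8,2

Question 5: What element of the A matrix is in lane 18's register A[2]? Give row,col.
12,4

lane 18: gr=4 (18/4), th=2 (18%4)
i=2: r=4+8=12, c=2*2+0=4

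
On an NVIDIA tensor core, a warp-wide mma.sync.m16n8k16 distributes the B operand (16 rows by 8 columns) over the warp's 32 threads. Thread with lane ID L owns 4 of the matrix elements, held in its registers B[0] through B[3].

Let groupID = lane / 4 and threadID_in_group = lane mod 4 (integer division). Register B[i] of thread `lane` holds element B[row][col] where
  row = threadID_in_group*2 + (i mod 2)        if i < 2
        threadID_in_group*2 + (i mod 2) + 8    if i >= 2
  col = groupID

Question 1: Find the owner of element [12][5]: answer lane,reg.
22,2

c=5->g=5  r=12->rb=1,t=2,b0=0
L=5*4+2=22  i=1*2+0=2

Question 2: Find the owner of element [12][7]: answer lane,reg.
30,2

c=7⇒gr=7  r=12⇒Rb=1,th=2,odd=0
L=7*4+2=30  i=1*2+0=2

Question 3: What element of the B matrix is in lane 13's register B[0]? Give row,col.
2,3

L=13→G=13>>2=3, T=13&3=1
[0]→row 1·2+0+0=2  col G=3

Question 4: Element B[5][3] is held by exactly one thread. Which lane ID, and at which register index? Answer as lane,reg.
14,1

c: 3->gid=3  r: 5->r8=0,tid=2,i&1=1
L=3*4+2=14  i=0*2+1=1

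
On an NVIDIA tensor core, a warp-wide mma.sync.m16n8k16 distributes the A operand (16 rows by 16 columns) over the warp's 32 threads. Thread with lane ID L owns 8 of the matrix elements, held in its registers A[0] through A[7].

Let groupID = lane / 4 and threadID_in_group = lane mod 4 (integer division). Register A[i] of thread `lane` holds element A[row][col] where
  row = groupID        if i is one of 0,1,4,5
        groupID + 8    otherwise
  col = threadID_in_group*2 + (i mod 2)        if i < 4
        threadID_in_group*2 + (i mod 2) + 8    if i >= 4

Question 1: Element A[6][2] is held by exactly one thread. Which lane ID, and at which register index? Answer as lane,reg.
r=6->g=6,rb=0  c=2->cb=0,t=1,b0=0
L=6*4+1=25  i=0*4+0*2+0=0

25,0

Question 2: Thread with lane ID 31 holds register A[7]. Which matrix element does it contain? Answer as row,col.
15,15

31: G=7,T=3
[7] (7+8,3*2+1+8) = (15,15)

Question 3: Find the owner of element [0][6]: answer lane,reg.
r=0->g=0,rb=0  c=6->cb=0,t=3,b0=0
L=0*4+3=3  i=0*4+0*2+0=0

3,0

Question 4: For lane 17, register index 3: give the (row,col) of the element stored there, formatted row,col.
12,3

L=17=>grp=17>>2=4, tig=17&3=1
[3]=>row 4+8=12  col 1·2+1+0=3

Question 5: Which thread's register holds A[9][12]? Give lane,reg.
6,6

r=9→G=1,rhi=1  c=12→chi=1,T=2,p=0
L=1*4+2=6  i=1*4+1*2+0=6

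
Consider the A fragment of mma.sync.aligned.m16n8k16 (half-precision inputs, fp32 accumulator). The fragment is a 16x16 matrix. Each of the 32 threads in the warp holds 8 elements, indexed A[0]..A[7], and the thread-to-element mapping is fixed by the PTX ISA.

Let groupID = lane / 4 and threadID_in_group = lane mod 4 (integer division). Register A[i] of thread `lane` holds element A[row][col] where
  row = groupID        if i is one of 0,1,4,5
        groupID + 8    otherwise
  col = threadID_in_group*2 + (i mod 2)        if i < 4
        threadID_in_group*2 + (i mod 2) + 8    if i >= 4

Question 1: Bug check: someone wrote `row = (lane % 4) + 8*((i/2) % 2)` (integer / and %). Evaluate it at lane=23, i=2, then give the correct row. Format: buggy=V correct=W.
buggy=11 correct=13

`(lane % 4) + 8*((i/2) % 2)`[23,2]→11
23: G=5,T=3
[2] (5+8,3*2+0+0) = (13,6)
row: 11 vs 13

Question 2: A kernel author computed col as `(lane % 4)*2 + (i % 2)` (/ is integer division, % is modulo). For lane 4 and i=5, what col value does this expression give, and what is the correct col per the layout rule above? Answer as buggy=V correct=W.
buggy=1 correct=9

`(lane % 4)*2 + (i % 2)`[4,5]⇒1
L=4⇒gr=4>>2=1, th=4&3=0
[5]⇒row 1+0=1  col 0·2+1+8=9
col: 1 vs 9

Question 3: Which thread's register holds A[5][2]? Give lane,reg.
r=5→G=5,rhi=0  c=2→chi=0,T=1,p=0
L=5*4+1=21  i=0*4+0*2+0=0

21,0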